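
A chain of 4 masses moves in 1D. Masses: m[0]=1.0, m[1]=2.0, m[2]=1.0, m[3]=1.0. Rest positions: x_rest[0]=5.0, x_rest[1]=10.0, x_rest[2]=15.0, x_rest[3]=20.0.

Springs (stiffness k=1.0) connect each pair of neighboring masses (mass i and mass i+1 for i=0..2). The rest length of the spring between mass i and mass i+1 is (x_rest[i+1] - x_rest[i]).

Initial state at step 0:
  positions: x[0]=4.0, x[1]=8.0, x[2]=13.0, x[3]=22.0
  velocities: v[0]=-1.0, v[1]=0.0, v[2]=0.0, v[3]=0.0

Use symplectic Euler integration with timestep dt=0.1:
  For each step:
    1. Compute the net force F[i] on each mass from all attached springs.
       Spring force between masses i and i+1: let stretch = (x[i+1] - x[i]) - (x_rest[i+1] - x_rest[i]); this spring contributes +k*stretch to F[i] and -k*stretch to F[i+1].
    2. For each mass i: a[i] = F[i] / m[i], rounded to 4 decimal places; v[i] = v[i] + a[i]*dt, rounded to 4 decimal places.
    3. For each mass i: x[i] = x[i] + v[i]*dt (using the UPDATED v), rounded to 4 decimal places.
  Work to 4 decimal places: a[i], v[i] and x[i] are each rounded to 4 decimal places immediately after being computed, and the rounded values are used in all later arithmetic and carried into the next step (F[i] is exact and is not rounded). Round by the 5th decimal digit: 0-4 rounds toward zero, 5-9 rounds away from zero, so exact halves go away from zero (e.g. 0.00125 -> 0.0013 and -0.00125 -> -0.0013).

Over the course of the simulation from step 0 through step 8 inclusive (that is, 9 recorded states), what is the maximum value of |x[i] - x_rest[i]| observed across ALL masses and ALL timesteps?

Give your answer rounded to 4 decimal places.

Answer: 2.0484

Derivation:
Step 0: x=[4.0000 8.0000 13.0000 22.0000] v=[-1.0000 0.0000 0.0000 0.0000]
Step 1: x=[3.8900 8.0050 13.0400 21.9600] v=[-1.1000 0.0500 0.4000 -0.4000]
Step 2: x=[3.7712 8.0146 13.1189 21.8808] v=[-1.1885 0.0960 0.7885 -0.7920]
Step 3: x=[3.6448 8.0285 13.2343 21.7640] v=[-1.2642 0.1391 1.1543 -1.1682]
Step 4: x=[3.5122 8.0465 13.3830 21.6119] v=[-1.3258 0.1802 1.4867 -1.5212]
Step 5: x=[3.3750 8.0685 13.5606 21.4275] v=[-1.3724 0.2203 1.7759 -1.8441]
Step 6: x=[3.2347 8.0945 13.7619 21.2144] v=[-1.4031 0.2602 2.0134 -2.1308]
Step 7: x=[3.0930 8.1246 13.9811 20.9768] v=[-1.4171 0.3006 2.1919 -2.3761]
Step 8: x=[2.9516 8.1588 14.2117 20.7192] v=[-1.4139 0.3419 2.3058 -2.5757]
Max displacement = 2.0484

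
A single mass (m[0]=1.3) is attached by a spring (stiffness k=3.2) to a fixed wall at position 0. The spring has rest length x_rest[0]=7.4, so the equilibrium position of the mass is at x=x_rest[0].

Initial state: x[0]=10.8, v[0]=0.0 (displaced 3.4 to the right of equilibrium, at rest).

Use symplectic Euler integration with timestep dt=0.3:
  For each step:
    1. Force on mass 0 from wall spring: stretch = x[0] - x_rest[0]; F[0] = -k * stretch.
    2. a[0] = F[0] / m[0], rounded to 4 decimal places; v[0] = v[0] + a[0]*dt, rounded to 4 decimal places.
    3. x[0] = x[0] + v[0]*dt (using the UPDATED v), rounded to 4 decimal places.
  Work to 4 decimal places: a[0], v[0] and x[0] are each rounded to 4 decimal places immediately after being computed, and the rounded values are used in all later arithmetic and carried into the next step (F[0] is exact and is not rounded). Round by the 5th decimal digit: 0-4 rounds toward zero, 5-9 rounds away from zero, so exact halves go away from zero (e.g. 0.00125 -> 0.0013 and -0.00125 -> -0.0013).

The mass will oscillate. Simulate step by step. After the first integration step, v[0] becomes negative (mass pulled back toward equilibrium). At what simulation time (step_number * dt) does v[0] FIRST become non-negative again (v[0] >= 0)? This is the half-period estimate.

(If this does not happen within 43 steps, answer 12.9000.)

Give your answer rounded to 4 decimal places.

Step 0: x=[10.8000] v=[0.0000]
Step 1: x=[10.0468] v=[-2.5108]
Step 2: x=[8.7072] v=[-4.4654]
Step 3: x=[7.0780] v=[-5.4307]
Step 4: x=[5.5201] v=[-5.1929]
Step 5: x=[4.3787] v=[-3.8047]
Step 6: x=[3.9066] v=[-1.5736]
Step 7: x=[4.2084] v=[1.0061]
First v>=0 after going negative at step 7, time=2.1000

Answer: 2.1000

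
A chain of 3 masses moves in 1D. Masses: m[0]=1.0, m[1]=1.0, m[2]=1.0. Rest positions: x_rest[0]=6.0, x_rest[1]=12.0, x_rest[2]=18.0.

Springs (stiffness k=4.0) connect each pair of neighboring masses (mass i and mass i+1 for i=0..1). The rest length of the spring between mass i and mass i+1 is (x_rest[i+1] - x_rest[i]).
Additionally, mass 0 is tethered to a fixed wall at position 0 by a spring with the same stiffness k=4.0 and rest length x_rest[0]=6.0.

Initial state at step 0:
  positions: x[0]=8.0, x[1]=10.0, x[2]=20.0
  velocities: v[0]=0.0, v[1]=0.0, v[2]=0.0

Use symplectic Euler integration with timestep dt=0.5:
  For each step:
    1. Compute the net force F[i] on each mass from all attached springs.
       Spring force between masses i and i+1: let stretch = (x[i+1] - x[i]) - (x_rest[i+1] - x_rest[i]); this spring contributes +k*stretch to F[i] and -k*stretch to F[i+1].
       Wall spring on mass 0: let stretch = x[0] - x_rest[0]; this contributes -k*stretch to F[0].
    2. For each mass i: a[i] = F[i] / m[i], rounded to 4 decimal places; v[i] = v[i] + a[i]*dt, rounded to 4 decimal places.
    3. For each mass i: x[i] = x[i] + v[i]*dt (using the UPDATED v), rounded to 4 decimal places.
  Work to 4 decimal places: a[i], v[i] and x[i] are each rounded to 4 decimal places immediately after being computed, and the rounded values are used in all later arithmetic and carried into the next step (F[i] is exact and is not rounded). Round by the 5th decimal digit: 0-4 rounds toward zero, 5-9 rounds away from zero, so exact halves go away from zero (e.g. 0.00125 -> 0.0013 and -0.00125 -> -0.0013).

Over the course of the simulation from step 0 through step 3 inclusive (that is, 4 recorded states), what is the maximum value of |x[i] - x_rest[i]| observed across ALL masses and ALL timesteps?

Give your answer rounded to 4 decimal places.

Step 0: x=[8.0000 10.0000 20.0000] v=[0.0000 0.0000 0.0000]
Step 1: x=[2.0000 18.0000 16.0000] v=[-12.0000 16.0000 -8.0000]
Step 2: x=[10.0000 8.0000 20.0000] v=[16.0000 -20.0000 8.0000]
Step 3: x=[6.0000 12.0000 18.0000] v=[-8.0000 8.0000 -4.0000]
Max displacement = 6.0000

Answer: 6.0000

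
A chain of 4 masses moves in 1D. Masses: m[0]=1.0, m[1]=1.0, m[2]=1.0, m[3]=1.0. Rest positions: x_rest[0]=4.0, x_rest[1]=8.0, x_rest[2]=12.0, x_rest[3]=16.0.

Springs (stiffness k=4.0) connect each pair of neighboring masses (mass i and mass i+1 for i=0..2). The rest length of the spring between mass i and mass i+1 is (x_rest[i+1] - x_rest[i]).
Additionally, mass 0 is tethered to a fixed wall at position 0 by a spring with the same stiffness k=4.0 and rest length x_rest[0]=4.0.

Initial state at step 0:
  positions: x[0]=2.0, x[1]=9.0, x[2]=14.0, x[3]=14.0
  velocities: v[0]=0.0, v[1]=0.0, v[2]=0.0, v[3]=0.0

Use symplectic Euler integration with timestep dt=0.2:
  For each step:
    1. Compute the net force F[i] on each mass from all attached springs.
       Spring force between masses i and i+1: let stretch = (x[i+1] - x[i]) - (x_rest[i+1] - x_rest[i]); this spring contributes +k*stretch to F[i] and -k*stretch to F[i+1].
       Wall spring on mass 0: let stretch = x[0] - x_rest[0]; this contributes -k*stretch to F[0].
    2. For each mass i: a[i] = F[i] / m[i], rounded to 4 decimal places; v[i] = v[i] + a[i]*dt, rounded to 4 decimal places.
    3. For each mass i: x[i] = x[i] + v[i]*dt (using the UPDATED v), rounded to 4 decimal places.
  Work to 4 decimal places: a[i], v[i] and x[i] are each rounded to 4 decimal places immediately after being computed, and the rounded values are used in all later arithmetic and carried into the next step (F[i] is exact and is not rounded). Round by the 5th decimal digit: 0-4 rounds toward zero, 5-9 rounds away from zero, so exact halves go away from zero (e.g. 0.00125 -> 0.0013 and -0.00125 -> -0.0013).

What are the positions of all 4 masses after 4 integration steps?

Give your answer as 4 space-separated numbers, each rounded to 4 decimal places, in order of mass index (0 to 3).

Answer: 6.1529 7.1164 9.8230 17.5133

Derivation:
Step 0: x=[2.0000 9.0000 14.0000 14.0000] v=[0.0000 0.0000 0.0000 0.0000]
Step 1: x=[2.8000 8.6800 13.2000 14.6400] v=[4.0000 -1.6000 -4.0000 3.2000]
Step 2: x=[4.0928 8.1424 11.9072 15.6896] v=[6.4640 -2.6880 -6.4640 5.2480]
Step 3: x=[5.3787 7.5592 10.6172 16.7740] v=[6.4294 -2.9158 -6.4499 5.4221]
Step 4: x=[6.1529 7.1164 9.8230 17.5133] v=[3.8708 -2.2138 -3.9709 3.6967]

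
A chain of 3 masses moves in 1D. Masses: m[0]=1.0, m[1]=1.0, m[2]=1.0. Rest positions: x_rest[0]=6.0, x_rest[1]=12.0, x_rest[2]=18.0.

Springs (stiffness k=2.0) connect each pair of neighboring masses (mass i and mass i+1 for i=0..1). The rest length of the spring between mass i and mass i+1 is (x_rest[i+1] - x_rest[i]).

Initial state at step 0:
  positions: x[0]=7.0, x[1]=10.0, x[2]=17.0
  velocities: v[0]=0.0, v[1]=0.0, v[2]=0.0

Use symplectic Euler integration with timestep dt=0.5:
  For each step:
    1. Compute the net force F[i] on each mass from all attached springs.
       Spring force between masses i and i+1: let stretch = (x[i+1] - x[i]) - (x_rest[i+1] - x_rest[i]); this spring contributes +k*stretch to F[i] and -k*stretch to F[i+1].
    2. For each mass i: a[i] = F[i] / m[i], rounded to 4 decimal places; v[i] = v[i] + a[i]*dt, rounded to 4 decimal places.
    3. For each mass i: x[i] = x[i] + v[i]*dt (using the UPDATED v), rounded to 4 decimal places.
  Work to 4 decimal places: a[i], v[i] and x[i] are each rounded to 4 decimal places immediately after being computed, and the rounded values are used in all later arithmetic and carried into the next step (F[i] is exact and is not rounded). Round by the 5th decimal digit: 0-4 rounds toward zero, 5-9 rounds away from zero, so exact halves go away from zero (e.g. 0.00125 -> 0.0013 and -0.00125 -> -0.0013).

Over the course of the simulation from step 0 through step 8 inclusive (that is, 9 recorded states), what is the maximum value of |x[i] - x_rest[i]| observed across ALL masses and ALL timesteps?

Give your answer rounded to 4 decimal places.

Answer: 2.2500

Derivation:
Step 0: x=[7.0000 10.0000 17.0000] v=[0.0000 0.0000 0.0000]
Step 1: x=[5.5000 12.0000 16.5000] v=[-3.0000 4.0000 -1.0000]
Step 2: x=[4.2500 13.0000 16.7500] v=[-2.5000 2.0000 0.5000]
Step 3: x=[4.3750 11.5000 18.1250] v=[0.2500 -3.0000 2.7500]
Step 4: x=[5.0625 9.7500 19.1875] v=[1.3750 -3.5000 2.1250]
Step 5: x=[5.0938 10.3750 18.5313] v=[0.0625 1.2500 -1.3125]
Step 6: x=[4.7657 12.4376 16.7969] v=[-0.6563 4.1251 -3.4688]
Step 7: x=[5.2735 12.8439 15.8829] v=[1.0156 0.8125 -1.8281]
Step 8: x=[6.5665 10.9845 16.4494] v=[2.5860 -3.7189 1.1329]
Max displacement = 2.2500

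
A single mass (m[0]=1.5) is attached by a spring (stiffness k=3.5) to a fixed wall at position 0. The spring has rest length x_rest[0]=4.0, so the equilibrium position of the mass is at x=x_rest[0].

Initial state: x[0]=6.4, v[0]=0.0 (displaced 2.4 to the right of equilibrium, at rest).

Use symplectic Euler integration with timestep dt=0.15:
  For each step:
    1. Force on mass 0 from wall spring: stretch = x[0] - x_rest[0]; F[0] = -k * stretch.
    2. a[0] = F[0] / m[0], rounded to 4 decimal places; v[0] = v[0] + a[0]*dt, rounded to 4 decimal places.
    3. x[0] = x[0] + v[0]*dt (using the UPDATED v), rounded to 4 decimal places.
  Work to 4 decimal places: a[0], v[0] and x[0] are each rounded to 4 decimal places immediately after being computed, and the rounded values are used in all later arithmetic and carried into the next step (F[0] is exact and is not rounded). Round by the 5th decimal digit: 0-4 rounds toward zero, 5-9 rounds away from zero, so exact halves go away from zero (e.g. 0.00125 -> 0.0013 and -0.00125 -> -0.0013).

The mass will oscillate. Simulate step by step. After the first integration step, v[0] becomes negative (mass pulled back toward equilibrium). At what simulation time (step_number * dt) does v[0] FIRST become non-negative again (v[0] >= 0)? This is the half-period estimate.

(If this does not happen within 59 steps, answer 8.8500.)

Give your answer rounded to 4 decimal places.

Step 0: x=[6.4000] v=[0.0000]
Step 1: x=[6.2740] v=[-0.8400]
Step 2: x=[6.0286] v=[-1.6359]
Step 3: x=[5.6767] v=[-2.3459]
Step 4: x=[5.2368] v=[-2.9327]
Step 5: x=[4.7320] v=[-3.3656]
Step 6: x=[4.1887] v=[-3.6218]
Step 7: x=[3.6355] v=[-3.6878]
Step 8: x=[3.1015] v=[-3.5602]
Step 9: x=[2.6146] v=[-3.2457]
Step 10: x=[2.2005] v=[-2.7608]
Step 11: x=[1.8809] v=[-2.1310]
Step 12: x=[1.6725] v=[-1.3893]
Step 13: x=[1.5863] v=[-0.5747]
Step 14: x=[1.6268] v=[0.2701]
First v>=0 after going negative at step 14, time=2.1000

Answer: 2.1000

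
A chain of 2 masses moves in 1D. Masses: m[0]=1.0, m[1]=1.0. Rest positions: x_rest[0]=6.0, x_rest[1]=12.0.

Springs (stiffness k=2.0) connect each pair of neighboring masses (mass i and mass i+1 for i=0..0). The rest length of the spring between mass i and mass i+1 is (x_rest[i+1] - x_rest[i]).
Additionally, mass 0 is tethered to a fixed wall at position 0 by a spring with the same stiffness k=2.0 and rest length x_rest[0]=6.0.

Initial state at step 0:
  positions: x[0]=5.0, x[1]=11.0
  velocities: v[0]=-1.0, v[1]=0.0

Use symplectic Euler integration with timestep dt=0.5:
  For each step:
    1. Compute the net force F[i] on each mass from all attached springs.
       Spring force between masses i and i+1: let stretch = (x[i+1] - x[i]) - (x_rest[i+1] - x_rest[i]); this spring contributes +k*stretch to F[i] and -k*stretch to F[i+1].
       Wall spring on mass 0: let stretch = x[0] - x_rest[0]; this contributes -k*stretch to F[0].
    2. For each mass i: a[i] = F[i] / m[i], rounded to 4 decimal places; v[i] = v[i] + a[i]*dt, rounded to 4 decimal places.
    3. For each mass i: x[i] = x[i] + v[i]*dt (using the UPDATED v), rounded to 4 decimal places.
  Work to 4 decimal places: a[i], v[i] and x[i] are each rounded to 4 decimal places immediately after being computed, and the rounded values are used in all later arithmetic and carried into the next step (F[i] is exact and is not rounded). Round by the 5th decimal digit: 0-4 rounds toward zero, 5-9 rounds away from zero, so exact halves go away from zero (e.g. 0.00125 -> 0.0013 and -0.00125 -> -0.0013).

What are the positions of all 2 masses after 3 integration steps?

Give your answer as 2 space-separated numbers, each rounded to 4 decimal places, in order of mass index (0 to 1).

Step 0: x=[5.0000 11.0000] v=[-1.0000 0.0000]
Step 1: x=[5.0000 11.0000] v=[0.0000 0.0000]
Step 2: x=[5.5000 11.0000] v=[1.0000 0.0000]
Step 3: x=[6.0000 11.2500] v=[1.0000 0.5000]

Answer: 6.0000 11.2500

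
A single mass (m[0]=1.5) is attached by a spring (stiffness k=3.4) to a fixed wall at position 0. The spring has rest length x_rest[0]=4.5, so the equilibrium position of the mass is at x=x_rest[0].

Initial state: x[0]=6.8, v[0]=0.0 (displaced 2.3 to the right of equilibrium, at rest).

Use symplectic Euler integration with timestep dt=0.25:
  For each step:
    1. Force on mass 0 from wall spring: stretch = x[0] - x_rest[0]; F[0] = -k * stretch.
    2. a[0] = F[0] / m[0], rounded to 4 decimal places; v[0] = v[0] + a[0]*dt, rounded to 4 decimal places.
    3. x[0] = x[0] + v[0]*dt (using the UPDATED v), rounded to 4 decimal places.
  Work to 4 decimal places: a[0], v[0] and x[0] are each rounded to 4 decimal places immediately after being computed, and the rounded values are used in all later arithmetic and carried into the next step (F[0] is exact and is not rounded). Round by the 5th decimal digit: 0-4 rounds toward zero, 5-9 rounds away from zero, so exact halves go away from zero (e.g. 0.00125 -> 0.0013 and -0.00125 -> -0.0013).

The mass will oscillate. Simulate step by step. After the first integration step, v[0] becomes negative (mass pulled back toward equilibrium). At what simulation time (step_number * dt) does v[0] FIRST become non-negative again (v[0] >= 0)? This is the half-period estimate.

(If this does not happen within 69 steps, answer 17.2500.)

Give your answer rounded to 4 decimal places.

Step 0: x=[6.8000] v=[0.0000]
Step 1: x=[6.4742] v=[-1.3033]
Step 2: x=[5.8687] v=[-2.4220]
Step 3: x=[5.0693] v=[-3.1976]
Step 4: x=[4.1893] v=[-3.5202]
Step 5: x=[3.3533] v=[-3.3441]
Step 6: x=[2.6797] v=[-2.6943]
Step 7: x=[2.2640] v=[-1.6628]
Step 8: x=[2.1651] v=[-0.3957]
Step 9: x=[2.3970] v=[0.9274]
First v>=0 after going negative at step 9, time=2.2500

Answer: 2.2500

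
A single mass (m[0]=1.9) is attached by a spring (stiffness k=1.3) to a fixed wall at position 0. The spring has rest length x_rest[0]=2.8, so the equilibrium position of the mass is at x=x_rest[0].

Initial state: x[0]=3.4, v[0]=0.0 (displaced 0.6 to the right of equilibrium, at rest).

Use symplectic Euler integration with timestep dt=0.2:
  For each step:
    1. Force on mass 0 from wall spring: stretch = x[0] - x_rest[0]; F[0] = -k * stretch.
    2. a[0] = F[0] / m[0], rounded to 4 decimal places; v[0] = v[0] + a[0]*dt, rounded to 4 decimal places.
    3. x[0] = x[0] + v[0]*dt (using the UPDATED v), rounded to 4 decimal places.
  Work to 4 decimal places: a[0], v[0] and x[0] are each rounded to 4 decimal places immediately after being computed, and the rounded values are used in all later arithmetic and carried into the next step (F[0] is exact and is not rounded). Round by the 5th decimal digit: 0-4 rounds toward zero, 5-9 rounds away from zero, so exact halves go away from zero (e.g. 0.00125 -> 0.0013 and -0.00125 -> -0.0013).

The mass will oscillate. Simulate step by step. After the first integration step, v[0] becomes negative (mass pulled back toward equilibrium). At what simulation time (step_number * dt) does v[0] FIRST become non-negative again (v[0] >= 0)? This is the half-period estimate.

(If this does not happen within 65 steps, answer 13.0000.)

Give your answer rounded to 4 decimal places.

Answer: 3.8000

Derivation:
Step 0: x=[3.4000] v=[0.0000]
Step 1: x=[3.3836] v=[-0.0821]
Step 2: x=[3.3512] v=[-0.1620]
Step 3: x=[3.3037] v=[-0.2374]
Step 4: x=[3.2424] v=[-0.3063]
Step 5: x=[3.1690] v=[-0.3668]
Step 6: x=[3.0855] v=[-0.4173]
Step 7: x=[2.9942] v=[-0.4564]
Step 8: x=[2.8976] v=[-0.4830]
Step 9: x=[2.7983] v=[-0.4964]
Step 10: x=[2.6991] v=[-0.4962]
Step 11: x=[2.6026] v=[-0.4824]
Step 12: x=[2.5115] v=[-0.4554]
Step 13: x=[2.4283] v=[-0.4159]
Step 14: x=[2.3553] v=[-0.3650]
Step 15: x=[2.2945] v=[-0.3041]
Step 16: x=[2.2475] v=[-0.2349]
Step 17: x=[2.2156] v=[-0.1593]
Step 18: x=[2.1997] v=[-0.0793]
Step 19: x=[2.2003] v=[0.0028]
First v>=0 after going negative at step 19, time=3.8000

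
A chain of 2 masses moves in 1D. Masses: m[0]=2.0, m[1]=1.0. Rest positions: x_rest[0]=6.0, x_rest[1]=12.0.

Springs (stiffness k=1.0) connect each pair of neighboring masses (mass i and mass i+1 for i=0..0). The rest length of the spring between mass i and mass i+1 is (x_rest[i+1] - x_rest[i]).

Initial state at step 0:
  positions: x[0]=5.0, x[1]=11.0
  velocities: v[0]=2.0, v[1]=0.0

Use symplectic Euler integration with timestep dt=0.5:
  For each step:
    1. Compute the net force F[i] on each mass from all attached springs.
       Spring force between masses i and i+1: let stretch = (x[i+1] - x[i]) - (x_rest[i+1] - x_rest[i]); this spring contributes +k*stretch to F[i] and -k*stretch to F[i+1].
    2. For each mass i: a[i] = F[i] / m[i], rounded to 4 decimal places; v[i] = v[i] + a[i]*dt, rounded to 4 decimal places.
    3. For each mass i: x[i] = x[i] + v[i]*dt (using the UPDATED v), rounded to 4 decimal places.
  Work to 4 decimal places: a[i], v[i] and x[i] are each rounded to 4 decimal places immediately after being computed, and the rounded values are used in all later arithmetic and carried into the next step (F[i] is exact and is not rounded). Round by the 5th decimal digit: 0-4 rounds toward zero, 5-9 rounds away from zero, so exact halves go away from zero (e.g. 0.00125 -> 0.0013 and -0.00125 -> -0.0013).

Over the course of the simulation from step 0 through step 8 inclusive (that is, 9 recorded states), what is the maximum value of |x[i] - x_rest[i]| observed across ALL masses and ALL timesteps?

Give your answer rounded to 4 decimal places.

Answer: 5.4369

Derivation:
Step 0: x=[5.0000 11.0000] v=[2.0000 0.0000]
Step 1: x=[6.0000 11.0000] v=[2.0000 0.0000]
Step 2: x=[6.8750 11.2500] v=[1.7500 0.5000]
Step 3: x=[7.5469 11.9063] v=[1.3438 1.3125]
Step 4: x=[8.0138 12.9727] v=[0.9337 2.1328]
Step 5: x=[8.3505 14.2994] v=[0.6734 2.6534]
Step 6: x=[8.6808 15.6389] v=[0.6606 2.6790]
Step 7: x=[9.1309 16.7389] v=[0.9002 2.2000]
Step 8: x=[9.7820 17.4369] v=[1.3022 1.3960]
Max displacement = 5.4369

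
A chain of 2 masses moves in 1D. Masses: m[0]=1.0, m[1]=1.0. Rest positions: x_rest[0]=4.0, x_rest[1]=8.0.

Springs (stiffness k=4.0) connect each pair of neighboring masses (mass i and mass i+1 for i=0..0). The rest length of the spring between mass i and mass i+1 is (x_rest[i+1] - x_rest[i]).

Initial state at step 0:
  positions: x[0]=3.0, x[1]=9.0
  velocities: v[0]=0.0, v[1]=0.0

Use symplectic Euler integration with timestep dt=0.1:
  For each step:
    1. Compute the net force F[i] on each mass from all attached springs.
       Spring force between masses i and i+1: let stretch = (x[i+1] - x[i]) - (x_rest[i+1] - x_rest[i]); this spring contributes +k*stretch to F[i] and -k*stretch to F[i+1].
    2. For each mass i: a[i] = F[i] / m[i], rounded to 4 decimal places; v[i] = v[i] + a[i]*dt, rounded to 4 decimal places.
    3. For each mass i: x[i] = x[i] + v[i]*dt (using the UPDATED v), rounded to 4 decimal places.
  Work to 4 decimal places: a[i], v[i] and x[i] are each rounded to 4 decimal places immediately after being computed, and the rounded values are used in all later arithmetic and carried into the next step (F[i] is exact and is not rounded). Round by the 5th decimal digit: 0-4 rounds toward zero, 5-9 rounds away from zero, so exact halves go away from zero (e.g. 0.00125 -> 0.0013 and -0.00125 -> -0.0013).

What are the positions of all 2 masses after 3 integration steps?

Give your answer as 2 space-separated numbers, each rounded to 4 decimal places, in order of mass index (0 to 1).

Step 0: x=[3.0000 9.0000] v=[0.0000 0.0000]
Step 1: x=[3.0800 8.9200] v=[0.8000 -0.8000]
Step 2: x=[3.2336 8.7664] v=[1.5360 -1.5360]
Step 3: x=[3.4485 8.5515] v=[2.1491 -2.1491]

Answer: 3.4485 8.5515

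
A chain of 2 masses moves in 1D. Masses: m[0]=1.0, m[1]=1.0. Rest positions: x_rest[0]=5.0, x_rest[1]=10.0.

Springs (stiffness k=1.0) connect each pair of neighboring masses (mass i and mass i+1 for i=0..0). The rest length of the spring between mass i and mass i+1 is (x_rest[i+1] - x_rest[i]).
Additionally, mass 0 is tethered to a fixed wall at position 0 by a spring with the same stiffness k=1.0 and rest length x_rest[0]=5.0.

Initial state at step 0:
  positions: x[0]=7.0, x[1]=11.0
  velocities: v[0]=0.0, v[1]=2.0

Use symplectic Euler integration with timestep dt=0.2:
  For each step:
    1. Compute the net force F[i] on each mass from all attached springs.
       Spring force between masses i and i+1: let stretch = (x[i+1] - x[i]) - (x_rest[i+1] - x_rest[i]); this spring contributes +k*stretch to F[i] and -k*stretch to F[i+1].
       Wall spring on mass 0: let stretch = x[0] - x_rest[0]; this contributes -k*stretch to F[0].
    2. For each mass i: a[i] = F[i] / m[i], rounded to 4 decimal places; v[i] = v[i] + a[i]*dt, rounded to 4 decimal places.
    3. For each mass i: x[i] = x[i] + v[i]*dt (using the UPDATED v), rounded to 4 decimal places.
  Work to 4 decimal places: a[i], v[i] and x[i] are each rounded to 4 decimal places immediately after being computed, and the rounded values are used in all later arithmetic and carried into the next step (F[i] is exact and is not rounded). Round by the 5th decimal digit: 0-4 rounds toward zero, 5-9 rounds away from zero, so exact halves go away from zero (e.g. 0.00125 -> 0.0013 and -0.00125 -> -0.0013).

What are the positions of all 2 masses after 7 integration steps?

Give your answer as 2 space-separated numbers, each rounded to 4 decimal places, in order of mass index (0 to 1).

Step 0: x=[7.0000 11.0000] v=[0.0000 2.0000]
Step 1: x=[6.8800 11.4400] v=[-0.6000 2.2000]
Step 2: x=[6.6672 11.8976] v=[-1.0640 2.2880]
Step 3: x=[6.3969 12.3460] v=[-1.3514 2.2419]
Step 4: x=[6.1087 12.7564] v=[-1.4410 2.0521]
Step 5: x=[5.8421 13.1009] v=[-1.3332 1.7226]
Step 6: x=[5.6321 13.3551] v=[-1.0499 1.2708]
Step 7: x=[5.5058 13.5003] v=[-0.6317 0.7262]

Answer: 5.5058 13.5003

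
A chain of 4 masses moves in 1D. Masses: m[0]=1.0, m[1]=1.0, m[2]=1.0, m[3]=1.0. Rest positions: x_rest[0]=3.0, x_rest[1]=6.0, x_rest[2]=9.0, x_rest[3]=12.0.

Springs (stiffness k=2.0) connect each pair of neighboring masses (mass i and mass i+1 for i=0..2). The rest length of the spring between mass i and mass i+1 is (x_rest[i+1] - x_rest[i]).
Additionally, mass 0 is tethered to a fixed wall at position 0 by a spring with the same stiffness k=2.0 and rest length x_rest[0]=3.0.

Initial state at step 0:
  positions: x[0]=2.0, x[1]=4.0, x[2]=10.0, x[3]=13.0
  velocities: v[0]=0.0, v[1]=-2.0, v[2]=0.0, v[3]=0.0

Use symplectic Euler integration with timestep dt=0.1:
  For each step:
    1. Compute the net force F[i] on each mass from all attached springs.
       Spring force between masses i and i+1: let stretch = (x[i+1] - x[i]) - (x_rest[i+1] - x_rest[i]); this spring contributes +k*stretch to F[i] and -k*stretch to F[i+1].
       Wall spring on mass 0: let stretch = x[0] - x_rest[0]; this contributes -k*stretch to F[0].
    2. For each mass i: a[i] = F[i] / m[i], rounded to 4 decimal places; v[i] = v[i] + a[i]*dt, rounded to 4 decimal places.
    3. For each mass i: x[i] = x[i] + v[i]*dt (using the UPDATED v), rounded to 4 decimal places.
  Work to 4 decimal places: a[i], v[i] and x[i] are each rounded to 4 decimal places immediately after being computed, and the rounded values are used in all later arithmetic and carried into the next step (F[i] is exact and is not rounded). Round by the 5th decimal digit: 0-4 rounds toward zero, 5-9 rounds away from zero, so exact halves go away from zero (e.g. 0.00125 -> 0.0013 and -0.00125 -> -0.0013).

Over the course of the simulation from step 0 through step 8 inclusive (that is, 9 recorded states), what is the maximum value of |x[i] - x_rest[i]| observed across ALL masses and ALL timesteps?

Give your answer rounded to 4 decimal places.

Step 0: x=[2.0000 4.0000 10.0000 13.0000] v=[0.0000 -2.0000 0.0000 0.0000]
Step 1: x=[2.0000 3.8800 9.9400 13.0000] v=[0.0000 -1.2000 -0.6000 0.0000]
Step 2: x=[1.9976 3.8436 9.8200 12.9988] v=[-0.0240 -0.3640 -1.2000 -0.0120]
Step 3: x=[1.9922 3.8898 9.6441 12.9940] v=[-0.0543 0.4621 -1.7595 -0.0478]
Step 4: x=[1.9849 4.0131 9.4201 12.9822] v=[-0.0732 1.2334 -2.2404 -0.1178]
Step 5: x=[1.9785 4.2040 9.1592 12.9592] v=[-0.0645 1.9092 -2.6094 -0.2302]
Step 6: x=[1.9770 4.4495 8.8752 12.9202] v=[-0.0151 2.4551 -2.8404 -0.3902]
Step 7: x=[1.9854 4.7341 8.5836 12.8603] v=[0.0840 2.8457 -2.9165 -0.5992]
Step 8: x=[2.0091 5.0407 8.3005 12.7749] v=[0.2367 3.0659 -2.8311 -0.8545]
Max displacement = 2.1564

Answer: 2.1564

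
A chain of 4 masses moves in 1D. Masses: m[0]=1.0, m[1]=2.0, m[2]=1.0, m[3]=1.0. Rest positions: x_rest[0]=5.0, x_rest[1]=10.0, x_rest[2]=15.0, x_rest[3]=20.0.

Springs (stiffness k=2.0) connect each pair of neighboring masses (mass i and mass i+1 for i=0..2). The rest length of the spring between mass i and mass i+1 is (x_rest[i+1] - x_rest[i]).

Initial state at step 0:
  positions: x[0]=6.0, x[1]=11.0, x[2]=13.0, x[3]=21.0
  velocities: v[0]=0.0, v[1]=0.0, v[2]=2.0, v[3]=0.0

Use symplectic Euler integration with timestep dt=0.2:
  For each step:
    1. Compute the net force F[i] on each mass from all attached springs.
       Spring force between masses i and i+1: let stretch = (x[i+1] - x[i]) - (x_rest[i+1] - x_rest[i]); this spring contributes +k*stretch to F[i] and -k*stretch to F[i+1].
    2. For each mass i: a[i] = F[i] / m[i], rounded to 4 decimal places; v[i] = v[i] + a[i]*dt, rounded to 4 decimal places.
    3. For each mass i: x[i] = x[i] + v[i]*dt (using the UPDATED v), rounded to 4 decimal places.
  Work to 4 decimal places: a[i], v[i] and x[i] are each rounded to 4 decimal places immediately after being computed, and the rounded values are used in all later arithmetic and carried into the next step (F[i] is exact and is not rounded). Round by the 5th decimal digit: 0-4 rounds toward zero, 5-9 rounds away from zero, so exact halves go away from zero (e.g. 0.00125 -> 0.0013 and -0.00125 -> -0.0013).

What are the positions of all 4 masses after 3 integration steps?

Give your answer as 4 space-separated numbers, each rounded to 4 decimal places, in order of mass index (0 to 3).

Answer: 5.9564 10.4772 16.3339 19.9553

Derivation:
Step 0: x=[6.0000 11.0000 13.0000 21.0000] v=[0.0000 0.0000 2.0000 0.0000]
Step 1: x=[6.0000 10.8800 13.8800 20.7600] v=[0.0000 -0.6000 4.4000 -1.2000]
Step 2: x=[5.9904 10.6848 15.0704 20.3696] v=[-0.0480 -0.9760 5.9520 -1.9520]
Step 3: x=[5.9564 10.4772 16.3339 19.9553] v=[-0.1702 -1.0378 6.3174 -2.0717]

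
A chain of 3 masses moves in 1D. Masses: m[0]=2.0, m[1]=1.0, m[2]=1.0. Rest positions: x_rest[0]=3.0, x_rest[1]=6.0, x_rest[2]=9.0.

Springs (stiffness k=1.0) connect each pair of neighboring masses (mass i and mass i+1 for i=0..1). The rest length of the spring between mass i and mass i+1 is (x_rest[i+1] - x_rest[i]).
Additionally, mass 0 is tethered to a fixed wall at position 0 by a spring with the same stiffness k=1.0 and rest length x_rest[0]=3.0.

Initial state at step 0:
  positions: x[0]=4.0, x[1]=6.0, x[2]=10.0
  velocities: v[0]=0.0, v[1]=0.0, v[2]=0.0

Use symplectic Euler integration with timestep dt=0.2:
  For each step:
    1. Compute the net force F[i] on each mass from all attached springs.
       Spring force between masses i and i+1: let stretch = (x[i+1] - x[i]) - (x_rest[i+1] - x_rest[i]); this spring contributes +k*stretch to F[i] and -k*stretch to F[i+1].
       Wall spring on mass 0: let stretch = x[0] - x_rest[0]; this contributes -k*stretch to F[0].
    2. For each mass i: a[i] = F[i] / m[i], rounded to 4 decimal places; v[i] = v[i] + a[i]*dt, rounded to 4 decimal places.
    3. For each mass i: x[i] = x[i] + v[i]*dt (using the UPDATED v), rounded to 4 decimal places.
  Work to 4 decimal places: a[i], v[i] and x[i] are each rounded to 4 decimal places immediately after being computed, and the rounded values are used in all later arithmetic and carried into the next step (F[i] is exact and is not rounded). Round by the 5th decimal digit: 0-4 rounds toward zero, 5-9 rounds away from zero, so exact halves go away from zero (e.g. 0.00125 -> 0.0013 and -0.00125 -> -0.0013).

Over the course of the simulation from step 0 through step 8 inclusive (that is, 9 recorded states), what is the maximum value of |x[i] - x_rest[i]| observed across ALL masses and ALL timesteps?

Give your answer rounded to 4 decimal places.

Answer: 1.3097

Derivation:
Step 0: x=[4.0000 6.0000 10.0000] v=[0.0000 0.0000 0.0000]
Step 1: x=[3.9600 6.0800 9.9600] v=[-0.2000 0.4000 -0.2000]
Step 2: x=[3.8832 6.2304 9.8848] v=[-0.3840 0.7520 -0.3760]
Step 3: x=[3.7757 6.4331 9.7834] v=[-0.5376 1.0134 -0.5069]
Step 4: x=[3.6458 6.6635 9.6680] v=[-0.6494 1.1520 -0.5770]
Step 5: x=[3.5034 6.8934 9.5524] v=[-0.7122 1.1494 -0.5779]
Step 6: x=[3.3587 7.0940 9.4505] v=[-0.7235 1.0032 -0.5097]
Step 7: x=[3.2215 7.2395 9.3743] v=[-0.6858 0.7274 -0.3810]
Step 8: x=[3.1003 7.3097 9.3327] v=[-0.6061 0.3508 -0.2080]
Max displacement = 1.3097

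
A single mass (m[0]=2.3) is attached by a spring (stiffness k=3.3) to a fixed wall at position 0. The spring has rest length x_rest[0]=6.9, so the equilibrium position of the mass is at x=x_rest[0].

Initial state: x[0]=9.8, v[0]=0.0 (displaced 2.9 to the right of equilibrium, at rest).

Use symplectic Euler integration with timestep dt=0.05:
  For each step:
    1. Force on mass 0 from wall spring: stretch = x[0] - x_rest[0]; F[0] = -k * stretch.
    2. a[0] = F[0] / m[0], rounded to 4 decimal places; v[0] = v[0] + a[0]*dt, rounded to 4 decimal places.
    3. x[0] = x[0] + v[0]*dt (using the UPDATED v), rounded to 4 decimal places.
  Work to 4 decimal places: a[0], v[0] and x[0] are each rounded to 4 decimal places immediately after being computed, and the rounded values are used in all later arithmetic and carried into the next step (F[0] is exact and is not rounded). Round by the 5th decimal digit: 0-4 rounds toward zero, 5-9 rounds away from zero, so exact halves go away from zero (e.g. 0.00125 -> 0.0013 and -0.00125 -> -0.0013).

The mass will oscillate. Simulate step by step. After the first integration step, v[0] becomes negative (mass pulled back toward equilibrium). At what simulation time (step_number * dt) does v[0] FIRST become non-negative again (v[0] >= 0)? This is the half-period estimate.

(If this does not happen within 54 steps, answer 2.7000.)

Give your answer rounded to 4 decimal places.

Step 0: x=[9.8000] v=[0.0000]
Step 1: x=[9.7896] v=[-0.2080]
Step 2: x=[9.7688] v=[-0.4153]
Step 3: x=[9.7377] v=[-0.6211]
Step 4: x=[9.6965] v=[-0.8247]
Step 5: x=[9.6452] v=[-1.0253]
Step 6: x=[9.5841] v=[-1.2222]
Step 7: x=[9.5134] v=[-1.4148]
Step 8: x=[9.4333] v=[-1.6023]
Step 9: x=[9.3441] v=[-1.7840]
Step 10: x=[9.2461] v=[-1.9593]
Step 11: x=[9.1397] v=[-2.1276]
Step 12: x=[9.0253] v=[-2.2883]
Step 13: x=[8.9033] v=[-2.4408]
Step 14: x=[8.7741] v=[-2.5845]
Step 15: x=[8.6382] v=[-2.7189]
Step 16: x=[8.4960] v=[-2.8436]
Step 17: x=[8.3481] v=[-2.9581]
Step 18: x=[8.1950] v=[-3.0620]
Step 19: x=[8.0373] v=[-3.1549]
Step 20: x=[7.8755] v=[-3.2365]
Step 21: x=[7.7102] v=[-3.3065]
Step 22: x=[7.5420] v=[-3.3646]
Step 23: x=[7.3715] v=[-3.4107]
Step 24: x=[7.1993] v=[-3.4445]
Step 25: x=[7.0260] v=[-3.4660]
Step 26: x=[6.8523] v=[-3.4750]
Step 27: x=[6.6787] v=[-3.4716]
Step 28: x=[6.5059] v=[-3.4557]
Step 29: x=[6.3345] v=[-3.4274]
Step 30: x=[6.1652] v=[-3.3868]
Step 31: x=[5.9985] v=[-3.3341]
Step 32: x=[5.8350] v=[-3.2694]
Step 33: x=[5.6754] v=[-3.1930]
Step 34: x=[5.5201] v=[-3.1052]
Step 35: x=[5.3698] v=[-3.0062]
Step 36: x=[5.2250] v=[-2.8964]
Step 37: x=[5.0862] v=[-2.7762]
Step 38: x=[4.9539] v=[-2.6461]
Step 39: x=[4.8286] v=[-2.5065]
Step 40: x=[4.7107] v=[-2.3579]
Step 41: x=[4.6007] v=[-2.2008]
Step 42: x=[4.4989] v=[-2.0359]
Step 43: x=[4.4057] v=[-1.8636]
Step 44: x=[4.3215] v=[-1.6847]
Step 45: x=[4.2465] v=[-1.4997]
Step 46: x=[4.1810] v=[-1.3093]
Step 47: x=[4.1253] v=[-1.1142]
Step 48: x=[4.0795] v=[-0.9151]
Step 49: x=[4.0439] v=[-0.7128]
Step 50: x=[4.0185] v=[-0.5079]
Step 51: x=[4.0034] v=[-0.3012]
Step 52: x=[3.9987] v=[-0.0934]
Step 53: x=[4.0044] v=[0.1147]
First v>=0 after going negative at step 53, time=2.6500

Answer: 2.6500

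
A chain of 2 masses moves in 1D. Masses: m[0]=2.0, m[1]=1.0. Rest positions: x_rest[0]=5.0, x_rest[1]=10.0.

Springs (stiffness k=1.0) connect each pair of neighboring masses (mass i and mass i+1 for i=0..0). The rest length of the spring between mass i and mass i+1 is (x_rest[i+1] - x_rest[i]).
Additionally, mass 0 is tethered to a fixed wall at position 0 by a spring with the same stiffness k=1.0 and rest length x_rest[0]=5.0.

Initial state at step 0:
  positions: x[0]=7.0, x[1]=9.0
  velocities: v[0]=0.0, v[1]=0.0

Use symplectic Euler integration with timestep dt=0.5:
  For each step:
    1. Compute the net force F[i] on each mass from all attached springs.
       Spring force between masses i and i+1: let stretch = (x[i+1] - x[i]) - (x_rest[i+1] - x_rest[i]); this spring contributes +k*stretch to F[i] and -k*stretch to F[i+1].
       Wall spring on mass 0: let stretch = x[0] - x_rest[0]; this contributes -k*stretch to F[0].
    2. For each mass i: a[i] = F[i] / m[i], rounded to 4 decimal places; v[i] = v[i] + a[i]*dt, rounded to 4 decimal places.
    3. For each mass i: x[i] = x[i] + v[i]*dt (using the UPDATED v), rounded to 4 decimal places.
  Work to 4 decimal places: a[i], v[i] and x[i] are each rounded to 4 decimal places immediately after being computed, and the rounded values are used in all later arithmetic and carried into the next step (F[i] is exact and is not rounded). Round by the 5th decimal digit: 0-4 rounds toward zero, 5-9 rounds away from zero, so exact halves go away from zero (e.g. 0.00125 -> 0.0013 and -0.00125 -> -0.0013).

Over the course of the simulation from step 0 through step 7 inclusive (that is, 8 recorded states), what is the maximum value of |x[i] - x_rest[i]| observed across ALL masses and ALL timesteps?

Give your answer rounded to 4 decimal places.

Answer: 2.3195

Derivation:
Step 0: x=[7.0000 9.0000] v=[0.0000 0.0000]
Step 1: x=[6.3750 9.7500] v=[-1.2500 1.5000]
Step 2: x=[5.3750 10.9063] v=[-2.0000 2.3125]
Step 3: x=[4.3946 11.9298] v=[-1.9609 2.0469]
Step 4: x=[3.8067 12.3195] v=[-1.1758 0.7793]
Step 5: x=[3.8071 11.8310] v=[0.0008 -0.9771]
Step 6: x=[4.3346 10.5865] v=[1.0550 -2.4891]
Step 7: x=[5.1018 9.0290] v=[1.5344 -3.1151]
Max displacement = 2.3195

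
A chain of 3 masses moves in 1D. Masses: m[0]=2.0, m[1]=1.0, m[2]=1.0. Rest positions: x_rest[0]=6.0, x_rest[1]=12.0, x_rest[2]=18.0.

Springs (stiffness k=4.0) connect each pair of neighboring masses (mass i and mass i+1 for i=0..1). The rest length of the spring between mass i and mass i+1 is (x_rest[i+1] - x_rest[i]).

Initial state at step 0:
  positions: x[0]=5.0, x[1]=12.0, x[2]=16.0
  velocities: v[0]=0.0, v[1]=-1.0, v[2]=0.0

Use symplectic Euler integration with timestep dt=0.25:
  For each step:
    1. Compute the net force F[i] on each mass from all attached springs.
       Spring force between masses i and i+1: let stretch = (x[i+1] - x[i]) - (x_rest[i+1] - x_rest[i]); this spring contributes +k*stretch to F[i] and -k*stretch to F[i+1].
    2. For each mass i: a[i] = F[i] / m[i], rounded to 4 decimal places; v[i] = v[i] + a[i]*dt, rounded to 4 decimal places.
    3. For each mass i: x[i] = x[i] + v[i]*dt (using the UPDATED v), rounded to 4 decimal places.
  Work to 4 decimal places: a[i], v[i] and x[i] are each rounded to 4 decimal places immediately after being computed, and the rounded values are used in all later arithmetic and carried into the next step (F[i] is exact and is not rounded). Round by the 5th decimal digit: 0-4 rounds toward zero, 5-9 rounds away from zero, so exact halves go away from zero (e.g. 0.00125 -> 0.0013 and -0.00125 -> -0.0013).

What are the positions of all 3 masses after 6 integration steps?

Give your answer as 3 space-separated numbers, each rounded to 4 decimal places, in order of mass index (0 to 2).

Answer: 4.1729 11.8601 16.2943

Derivation:
Step 0: x=[5.0000 12.0000 16.0000] v=[0.0000 -1.0000 0.0000]
Step 1: x=[5.1250 11.0000 16.5000] v=[0.5000 -4.0000 2.0000]
Step 2: x=[5.2344 9.9063 17.1250] v=[0.4375 -4.3750 2.5000]
Step 3: x=[5.1778 9.4493 17.4453] v=[-0.2266 -1.8282 1.2813]
Step 4: x=[4.9051 9.9234 17.2666] v=[-1.0909 1.8963 -0.7147]
Step 5: x=[4.5097 10.9787 16.7521] v=[-1.5818 4.2212 -2.0579]
Step 6: x=[4.1729 11.8601 16.2943] v=[-1.3473 3.5256 -1.8313]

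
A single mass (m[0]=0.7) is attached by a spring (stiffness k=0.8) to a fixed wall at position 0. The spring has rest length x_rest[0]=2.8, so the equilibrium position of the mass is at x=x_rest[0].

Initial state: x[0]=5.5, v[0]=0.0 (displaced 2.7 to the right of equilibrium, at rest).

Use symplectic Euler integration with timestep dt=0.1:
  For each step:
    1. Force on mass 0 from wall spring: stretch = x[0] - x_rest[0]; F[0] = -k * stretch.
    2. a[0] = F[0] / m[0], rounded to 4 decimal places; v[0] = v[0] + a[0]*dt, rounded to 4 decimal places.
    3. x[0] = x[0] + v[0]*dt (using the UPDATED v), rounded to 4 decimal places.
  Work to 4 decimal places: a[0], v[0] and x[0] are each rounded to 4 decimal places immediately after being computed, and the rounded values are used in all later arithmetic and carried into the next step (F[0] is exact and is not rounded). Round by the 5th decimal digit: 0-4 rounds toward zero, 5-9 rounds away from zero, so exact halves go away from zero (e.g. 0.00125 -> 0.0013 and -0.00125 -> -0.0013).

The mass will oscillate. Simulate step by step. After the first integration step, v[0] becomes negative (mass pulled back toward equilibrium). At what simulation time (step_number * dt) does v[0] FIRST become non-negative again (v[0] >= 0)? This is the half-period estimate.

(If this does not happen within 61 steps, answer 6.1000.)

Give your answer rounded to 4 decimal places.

Step 0: x=[5.5000] v=[0.0000]
Step 1: x=[5.4691] v=[-0.3086]
Step 2: x=[5.4077] v=[-0.6136]
Step 3: x=[5.3165] v=[-0.9116]
Step 4: x=[5.1966] v=[-1.1992]
Step 5: x=[5.0493] v=[-1.4731]
Step 6: x=[4.8763] v=[-1.7302]
Step 7: x=[4.6796] v=[-1.9675]
Step 8: x=[4.4614] v=[-2.1823]
Step 9: x=[4.2242] v=[-2.3722]
Step 10: x=[3.9707] v=[-2.5350]
Step 11: x=[3.7038] v=[-2.6688]
Step 12: x=[3.4266] v=[-2.7721]
Step 13: x=[3.1422] v=[-2.8437]
Step 14: x=[2.8539] v=[-2.8828]
Step 15: x=[2.5650] v=[-2.8890]
Step 16: x=[2.2788] v=[-2.8621]
Step 17: x=[1.9986] v=[-2.8025]
Step 18: x=[1.7275] v=[-2.7109]
Step 19: x=[1.4687] v=[-2.5883]
Step 20: x=[1.2251] v=[-2.4362]
Step 21: x=[0.9995] v=[-2.2562]
Step 22: x=[0.7945] v=[-2.0504]
Step 23: x=[0.6124] v=[-1.8212]
Step 24: x=[0.4553] v=[-1.5712]
Step 25: x=[0.3250] v=[-1.3032]
Step 26: x=[0.2230] v=[-1.0203]
Step 27: x=[0.1504] v=[-0.7258]
Step 28: x=[0.1081] v=[-0.4230]
Step 29: x=[0.0966] v=[-0.1154]
Step 30: x=[0.1160] v=[0.1936]
First v>=0 after going negative at step 30, time=3.0000

Answer: 3.0000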